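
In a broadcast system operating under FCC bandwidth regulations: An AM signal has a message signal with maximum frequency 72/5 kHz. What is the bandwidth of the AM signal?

In AM (double-sideband), the bandwidth is twice the message frequency.
BW = 2 * f_m = 2 * 72/5 kHz = 144/5 kHz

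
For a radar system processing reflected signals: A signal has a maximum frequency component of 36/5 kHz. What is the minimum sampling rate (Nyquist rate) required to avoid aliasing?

By the Nyquist-Shannon sampling theorem,
the minimum sampling rate (Nyquist rate) must be at least 2 * f_max.
Nyquist rate = 2 * 36/5 kHz = 72/5 kHz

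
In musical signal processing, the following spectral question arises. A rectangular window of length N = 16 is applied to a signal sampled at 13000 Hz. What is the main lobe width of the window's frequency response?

For a rectangular window of length N,
the main lobe width in frequency is 2*f_s/N.
= 2*13000/16 = 1625 Hz
This determines the minimum frequency separation for resolving two sinusoids.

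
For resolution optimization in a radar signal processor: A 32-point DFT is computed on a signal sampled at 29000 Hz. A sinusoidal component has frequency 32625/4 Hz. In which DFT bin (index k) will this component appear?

DFT frequency resolution = f_s/N = 29000/32 = 3625/4 Hz
Bin index k = f_signal / resolution = 32625/4 / 3625/4 = 9
The signal frequency 32625/4 Hz falls in DFT bin k = 9.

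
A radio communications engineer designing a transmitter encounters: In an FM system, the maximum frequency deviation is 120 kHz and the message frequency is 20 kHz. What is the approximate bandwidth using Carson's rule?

Carson's rule: BW = 2*(delta_f + f_m)
= 2*(120 + 20) kHz = 280 kHz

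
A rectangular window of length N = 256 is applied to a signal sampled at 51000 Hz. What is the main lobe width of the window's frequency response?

For a rectangular window of length N,
the main lobe width in frequency is 2*f_s/N.
= 2*51000/256 = 6375/16 Hz
This determines the minimum frequency separation for resolving two sinusoids.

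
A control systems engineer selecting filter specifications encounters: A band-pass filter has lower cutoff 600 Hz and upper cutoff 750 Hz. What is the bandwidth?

Bandwidth = f_high - f_low
= 750 Hz - 600 Hz = 150 Hz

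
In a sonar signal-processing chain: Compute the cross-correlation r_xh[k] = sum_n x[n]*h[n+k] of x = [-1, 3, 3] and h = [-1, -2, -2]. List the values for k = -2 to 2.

Both sequences indexed from 0 and zero outside their support.
Lags with overlap: k = -2 to 2.
  r_xh[-2] = x[2]*h[0] = -3
  r_xh[-1] = x[1]*h[0] + x[2]*h[1] = -9
  r_xh[0] = x[0]*h[0] + x[1]*h[1] + x[2]*h[2] = -11
  r_xh[1] = x[0]*h[1] + x[1]*h[2] = -4
  r_xh[2] = x[0]*h[2] = 2
r_xh = [-3, -9, -11, -4, 2] (for k = -2, ..., 2)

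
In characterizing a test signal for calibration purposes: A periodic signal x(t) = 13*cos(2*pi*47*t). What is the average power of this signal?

Average power of A*cos(wt) is A^2/2.
P = 13^2 / 2 = 169/2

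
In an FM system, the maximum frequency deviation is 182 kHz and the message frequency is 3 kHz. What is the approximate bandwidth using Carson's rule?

Carson's rule: BW = 2*(delta_f + f_m)
= 2*(182 + 3) kHz = 370 kHz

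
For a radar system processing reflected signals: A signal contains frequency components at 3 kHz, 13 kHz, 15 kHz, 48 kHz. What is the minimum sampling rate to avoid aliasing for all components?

The highest frequency component is f_max = 48 kHz.
Nyquist rate = 2 * f_max = 2 * 48 kHz = 96 kHz.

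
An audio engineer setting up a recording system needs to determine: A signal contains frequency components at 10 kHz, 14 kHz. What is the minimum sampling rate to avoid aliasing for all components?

The highest frequency component is f_max = 14 kHz.
Nyquist rate = 2 * f_max = 2 * 14 kHz = 28 kHz.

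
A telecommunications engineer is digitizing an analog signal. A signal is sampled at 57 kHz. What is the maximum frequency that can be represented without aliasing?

The maximum frequency that can be represented without aliasing
is the Nyquist frequency: f_max = f_s / 2 = 57 kHz / 2 = 57/2 kHz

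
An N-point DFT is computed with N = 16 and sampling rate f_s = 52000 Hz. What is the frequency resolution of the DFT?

DFT frequency resolution = f_s / N
= 52000 / 16 = 3250 Hz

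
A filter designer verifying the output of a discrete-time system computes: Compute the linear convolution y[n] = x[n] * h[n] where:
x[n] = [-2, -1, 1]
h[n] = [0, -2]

y[n] = sum_k x[k]*h[n-k]. Output length = len(x) + len(h) - 1 = 3 + 2 - 1 = 4.
y[0] = -2*0 = 0
y[1] = -1*0 + -2*-2 = 4
y[2] = 1*0 + -1*-2 = 2
y[3] = 1*-2 = -2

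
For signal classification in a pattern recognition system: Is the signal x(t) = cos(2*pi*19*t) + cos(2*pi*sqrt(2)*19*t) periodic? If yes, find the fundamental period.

f1 = 19 Hz, f2 = 19*sqrt(2) Hz
Ratio f2/f1 = sqrt(2), which is irrational.
Since the frequency ratio is irrational, no common period exists.
The signal is not periodic.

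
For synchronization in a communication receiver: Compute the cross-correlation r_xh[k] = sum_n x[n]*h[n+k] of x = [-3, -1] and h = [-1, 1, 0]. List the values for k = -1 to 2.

Both sequences indexed from 0 and zero outside their support.
Lags with overlap: k = -1 to 2.
  r_xh[-1] = x[1]*h[0] = 1
  r_xh[0] = x[0]*h[0] + x[1]*h[1] = 2
  r_xh[1] = x[0]*h[1] + x[1]*h[2] = -3
  r_xh[2] = x[0]*h[2] = 0
r_xh = [1, 2, -3, 0] (for k = -1, ..., 2)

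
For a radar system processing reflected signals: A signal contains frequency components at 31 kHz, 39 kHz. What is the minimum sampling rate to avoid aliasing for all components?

The highest frequency component is f_max = 39 kHz.
Nyquist rate = 2 * f_max = 2 * 39 kHz = 78 kHz.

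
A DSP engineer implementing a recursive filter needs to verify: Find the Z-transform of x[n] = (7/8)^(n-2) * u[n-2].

Time-shifting property: if X(z) = Z{x[n]}, then Z{x[n-d]} = z^(-d) * X(z)
X(z) = z/(z - 7/8) for x[n] = (7/8)^n * u[n]
Z{x[n-2]} = z^(-2) * z/(z - 7/8) = z^(-1)/(z - 7/8)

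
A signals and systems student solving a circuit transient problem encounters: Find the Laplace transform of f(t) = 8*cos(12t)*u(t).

Standard pair: cos(wt)*u(t) <-> s/(s^2+w^2)
With w = 12: L{8*cos(12t)*u(t)} = 8s/(s^2+144)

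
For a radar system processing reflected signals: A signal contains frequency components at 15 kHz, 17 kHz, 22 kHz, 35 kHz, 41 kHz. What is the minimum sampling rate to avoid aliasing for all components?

The highest frequency component is f_max = 41 kHz.
Nyquist rate = 2 * f_max = 2 * 41 kHz = 82 kHz.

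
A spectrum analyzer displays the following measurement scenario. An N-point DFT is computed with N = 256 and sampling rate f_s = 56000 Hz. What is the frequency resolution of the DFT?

DFT frequency resolution = f_s / N
= 56000 / 256 = 875/4 Hz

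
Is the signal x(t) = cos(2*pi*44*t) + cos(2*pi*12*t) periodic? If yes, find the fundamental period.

f1 = 44 Hz, f2 = 12 Hz
Period T1 = 1/44, T2 = 1/12
Ratio T1/T2 = 12/44, which is rational.
The signal is periodic with fundamental period T = 1/GCD(44,12) = 1/4 s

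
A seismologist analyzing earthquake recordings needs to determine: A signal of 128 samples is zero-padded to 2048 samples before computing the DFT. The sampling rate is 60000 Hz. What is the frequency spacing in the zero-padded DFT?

Original DFT: N = 128, resolution = f_s/N = 60000/128 = 1875/4 Hz
Zero-padded DFT: N = 2048, resolution = f_s/N = 60000/2048 = 1875/64 Hz
Zero-padding interpolates the spectrum (finer frequency grid)
but does NOT improve the true spectral resolution (ability to resolve close frequencies).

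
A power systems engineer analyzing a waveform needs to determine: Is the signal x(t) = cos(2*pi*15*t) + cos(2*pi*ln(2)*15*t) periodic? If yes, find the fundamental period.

f1 = 15 Hz, f2 = 15*ln(2) Hz
Ratio f2/f1 = ln(2), which is irrational.
Since the frequency ratio is irrational, no common period exists.
The signal is not periodic.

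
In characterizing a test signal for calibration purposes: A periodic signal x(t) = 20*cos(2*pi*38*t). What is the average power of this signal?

Average power of A*cos(wt) is A^2/2.
P = 20^2 / 2 = 400/2 = 200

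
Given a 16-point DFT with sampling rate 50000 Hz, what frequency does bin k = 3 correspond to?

The frequency of DFT bin k is: f_k = k * f_s / N
f_3 = 3 * 50000 / 16 = 9375 Hz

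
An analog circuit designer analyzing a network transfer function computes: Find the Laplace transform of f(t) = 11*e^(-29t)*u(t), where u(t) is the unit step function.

Standard Laplace transform pair:
e^(-at)*u(t) <-> 1/(s+a)
With a = 29: L{11*e^(-29t)*u(t)} = 11/(s+29), ROC: Re(s) > -29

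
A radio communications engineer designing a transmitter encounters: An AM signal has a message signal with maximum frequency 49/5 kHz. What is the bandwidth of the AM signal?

In AM (double-sideband), the bandwidth is twice the message frequency.
BW = 2 * f_m = 2 * 49/5 kHz = 98/5 kHz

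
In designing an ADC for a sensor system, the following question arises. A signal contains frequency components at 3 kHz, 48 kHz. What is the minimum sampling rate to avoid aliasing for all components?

The highest frequency component is f_max = 48 kHz.
Nyquist rate = 2 * f_max = 2 * 48 kHz = 96 kHz.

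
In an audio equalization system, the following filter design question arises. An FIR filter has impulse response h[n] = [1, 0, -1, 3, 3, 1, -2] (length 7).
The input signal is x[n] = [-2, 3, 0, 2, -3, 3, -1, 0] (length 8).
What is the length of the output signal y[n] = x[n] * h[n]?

For linear convolution, the output length is:
len(y) = len(x) + len(h) - 1 = 8 + 7 - 1 = 14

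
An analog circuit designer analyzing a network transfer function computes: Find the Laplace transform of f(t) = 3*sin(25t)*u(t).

Standard pair: sin(wt)*u(t) <-> w/(s^2+w^2)
With w = 25: L{3*sin(25t)*u(t)} = 75/(s^2+625)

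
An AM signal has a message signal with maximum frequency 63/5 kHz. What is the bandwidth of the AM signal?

In AM (double-sideband), the bandwidth is twice the message frequency.
BW = 2 * f_m = 2 * 63/5 kHz = 126/5 kHz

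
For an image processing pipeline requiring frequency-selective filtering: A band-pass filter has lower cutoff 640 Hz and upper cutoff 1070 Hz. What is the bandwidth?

Bandwidth = f_high - f_low
= 1070 Hz - 640 Hz = 430 Hz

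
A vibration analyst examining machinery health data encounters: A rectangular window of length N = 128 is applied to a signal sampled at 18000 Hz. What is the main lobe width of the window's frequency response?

For a rectangular window of length N,
the main lobe width in frequency is 2*f_s/N.
= 2*18000/128 = 1125/4 Hz
This determines the minimum frequency separation for resolving two sinusoids.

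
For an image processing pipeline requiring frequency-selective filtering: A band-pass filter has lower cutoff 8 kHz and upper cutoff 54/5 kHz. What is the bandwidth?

Bandwidth = f_high - f_low
= 54/5 kHz - 8 kHz = 14/5 kHz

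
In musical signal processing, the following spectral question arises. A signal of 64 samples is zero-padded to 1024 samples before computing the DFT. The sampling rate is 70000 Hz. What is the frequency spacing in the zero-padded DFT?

Original DFT: N = 64, resolution = f_s/N = 70000/64 = 4375/4 Hz
Zero-padded DFT: N = 1024, resolution = f_s/N = 70000/1024 = 4375/64 Hz
Zero-padding interpolates the spectrum (finer frequency grid)
but does NOT improve the true spectral resolution (ability to resolve close frequencies).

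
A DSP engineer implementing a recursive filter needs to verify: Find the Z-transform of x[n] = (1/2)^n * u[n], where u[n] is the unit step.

The Z-transform of a^n * u[n] is z/(z-a) for |z| > |a|.
Here a = 1/2, so X(z) = z/(z - (1/2)) = 2z/(2z - 1)
ROC: |z| > 1/2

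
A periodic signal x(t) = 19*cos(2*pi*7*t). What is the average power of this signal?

Average power of A*cos(wt) is A^2/2.
P = 19^2 / 2 = 361/2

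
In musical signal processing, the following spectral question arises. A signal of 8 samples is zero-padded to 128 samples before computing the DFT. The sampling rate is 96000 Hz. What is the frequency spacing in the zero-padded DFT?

Original DFT: N = 8, resolution = f_s/N = 96000/8 = 12000 Hz
Zero-padded DFT: N = 128, resolution = f_s/N = 96000/128 = 750 Hz
Zero-padding interpolates the spectrum (finer frequency grid)
but does NOT improve the true spectral resolution (ability to resolve close frequencies).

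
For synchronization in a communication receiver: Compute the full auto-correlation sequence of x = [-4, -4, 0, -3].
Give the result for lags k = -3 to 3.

r_xx[k] = sum_m x[m]*x[m+k], indexed from 0, for k = -3 to 3:
  r_xx[-3] = x[3]*x[0] = 12
  r_xx[-2] = x[2]*x[0] + x[3]*x[1] = 12
  r_xx[-1] = x[1]*x[0] + x[2]*x[1] + x[3]*x[2] = 16
  r_xx[0] = x[0]*x[0] + x[1]*x[1] + x[2]*x[2] + x[3]*x[3] = 41
  r_xx[1] = x[0]*x[1] + x[1]*x[2] + x[2]*x[3] = 16
  r_xx[2] = x[0]*x[2] + x[1]*x[3] = 12
  r_xx[3] = x[0]*x[3] = 12
r_xx = [12, 12, 16, 41, 16, 12, 12]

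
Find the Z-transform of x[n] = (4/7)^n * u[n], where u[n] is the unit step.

The Z-transform of a^n * u[n] is z/(z-a) for |z| > |a|.
Here a = 4/7, so X(z) = z/(z - (4/7)) = 7z/(7z - 4)
ROC: |z| > 4/7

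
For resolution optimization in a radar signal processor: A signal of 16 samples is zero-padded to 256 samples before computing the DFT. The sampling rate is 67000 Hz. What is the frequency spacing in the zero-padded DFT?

Original DFT: N = 16, resolution = f_s/N = 67000/16 = 8375/2 Hz
Zero-padded DFT: N = 256, resolution = f_s/N = 67000/256 = 8375/32 Hz
Zero-padding interpolates the spectrum (finer frequency grid)
but does NOT improve the true spectral resolution (ability to resolve close frequencies).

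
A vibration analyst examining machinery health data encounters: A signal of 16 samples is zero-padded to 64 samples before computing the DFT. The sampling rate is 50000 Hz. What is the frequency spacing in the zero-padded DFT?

Original DFT: N = 16, resolution = f_s/N = 50000/16 = 3125 Hz
Zero-padded DFT: N = 64, resolution = f_s/N = 50000/64 = 3125/4 Hz
Zero-padding interpolates the spectrum (finer frequency grid)
but does NOT improve the true spectral resolution (ability to resolve close frequencies).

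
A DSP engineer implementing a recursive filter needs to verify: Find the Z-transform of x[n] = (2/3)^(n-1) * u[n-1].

Time-shifting property: if X(z) = Z{x[n]}, then Z{x[n-d]} = z^(-d) * X(z)
X(z) = z/(z - 2/3) for x[n] = (2/3)^n * u[n]
Z{x[n-1]} = z^(-1) * z/(z - 2/3) = 1/(z - 2/3)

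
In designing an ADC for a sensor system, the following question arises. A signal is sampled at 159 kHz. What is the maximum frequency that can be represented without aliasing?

The maximum frequency that can be represented without aliasing
is the Nyquist frequency: f_max = f_s / 2 = 159 kHz / 2 = 159/2 kHz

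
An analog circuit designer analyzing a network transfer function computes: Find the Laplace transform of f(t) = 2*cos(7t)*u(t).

Standard pair: cos(wt)*u(t) <-> s/(s^2+w^2)
With w = 7: L{2*cos(7t)*u(t)} = 2s/(s^2+49)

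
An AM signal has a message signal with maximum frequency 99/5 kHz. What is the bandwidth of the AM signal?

In AM (double-sideband), the bandwidth is twice the message frequency.
BW = 2 * f_m = 2 * 99/5 kHz = 198/5 kHz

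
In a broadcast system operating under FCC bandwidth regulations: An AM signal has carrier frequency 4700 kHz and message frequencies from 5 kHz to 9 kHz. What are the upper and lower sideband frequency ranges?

Upper sideband (USB) = fc + [fm_low, fm_high] = 4700 + [5, 9] = [4705, 4709] kHz
Lower sideband (LSB) = fc - [fm_high, fm_low] = 4700 - [9, 5] = [4691, 4695] kHz
Total occupied spectrum: 4691 kHz to 4709 kHz (plus carrier at 4700 kHz)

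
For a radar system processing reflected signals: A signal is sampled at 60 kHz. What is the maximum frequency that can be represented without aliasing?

The maximum frequency that can be represented without aliasing
is the Nyquist frequency: f_max = f_s / 2 = 60 kHz / 2 = 30 kHz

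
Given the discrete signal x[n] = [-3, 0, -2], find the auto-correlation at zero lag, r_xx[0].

The auto-correlation at zero lag r_xx[0] equals the signal energy.
r_xx[0] = sum of x[n]^2 = (-3)^2 + 0^2 + (-2)^2
= 9 + 0 + 4 = 13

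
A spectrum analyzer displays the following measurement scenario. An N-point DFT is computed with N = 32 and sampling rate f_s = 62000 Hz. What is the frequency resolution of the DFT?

DFT frequency resolution = f_s / N
= 62000 / 32 = 3875/2 Hz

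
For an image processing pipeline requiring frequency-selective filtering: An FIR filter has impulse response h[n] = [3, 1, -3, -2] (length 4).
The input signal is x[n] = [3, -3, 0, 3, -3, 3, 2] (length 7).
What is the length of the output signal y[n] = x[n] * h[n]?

For linear convolution, the output length is:
len(y) = len(x) + len(h) - 1 = 7 + 4 - 1 = 10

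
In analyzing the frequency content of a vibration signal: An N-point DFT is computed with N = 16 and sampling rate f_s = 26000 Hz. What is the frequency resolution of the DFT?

DFT frequency resolution = f_s / N
= 26000 / 16 = 1625 Hz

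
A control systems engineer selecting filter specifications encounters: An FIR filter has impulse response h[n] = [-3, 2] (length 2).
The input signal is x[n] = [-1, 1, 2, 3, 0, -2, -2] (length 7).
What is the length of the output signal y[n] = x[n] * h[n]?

For linear convolution, the output length is:
len(y) = len(x) + len(h) - 1 = 7 + 2 - 1 = 8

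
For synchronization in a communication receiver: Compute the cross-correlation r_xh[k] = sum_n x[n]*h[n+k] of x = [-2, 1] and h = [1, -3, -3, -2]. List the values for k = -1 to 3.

Both sequences indexed from 0 and zero outside their support.
Lags with overlap: k = -1 to 3.
  r_xh[-1] = x[1]*h[0] = 1
  r_xh[0] = x[0]*h[0] + x[1]*h[1] = -5
  r_xh[1] = x[0]*h[1] + x[1]*h[2] = 3
  r_xh[2] = x[0]*h[2] + x[1]*h[3] = 4
  r_xh[3] = x[0]*h[3] = 4
r_xh = [1, -5, 3, 4, 4] (for k = -1, ..., 3)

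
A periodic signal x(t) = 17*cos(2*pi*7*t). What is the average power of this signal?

Average power of A*cos(wt) is A^2/2.
P = 17^2 / 2 = 289/2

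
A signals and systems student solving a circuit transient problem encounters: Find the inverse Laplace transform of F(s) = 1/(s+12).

Standard pair: k/(s+a) <-> k*e^(-at)*u(t)
With k=1, a=12: f(t) = e^(-12t)*u(t)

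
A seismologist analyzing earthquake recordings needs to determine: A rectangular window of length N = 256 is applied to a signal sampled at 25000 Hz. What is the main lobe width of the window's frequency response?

For a rectangular window of length N,
the main lobe width in frequency is 2*f_s/N.
= 2*25000/256 = 3125/16 Hz
This determines the minimum frequency separation for resolving two sinusoids.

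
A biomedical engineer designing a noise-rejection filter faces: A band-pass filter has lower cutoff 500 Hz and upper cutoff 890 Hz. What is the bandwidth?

Bandwidth = f_high - f_low
= 890 Hz - 500 Hz = 390 Hz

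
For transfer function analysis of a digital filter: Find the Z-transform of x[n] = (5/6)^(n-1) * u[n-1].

Time-shifting property: if X(z) = Z{x[n]}, then Z{x[n-d]} = z^(-d) * X(z)
X(z) = z/(z - 5/6) for x[n] = (5/6)^n * u[n]
Z{x[n-1]} = z^(-1) * z/(z - 5/6) = 1/(z - 5/6)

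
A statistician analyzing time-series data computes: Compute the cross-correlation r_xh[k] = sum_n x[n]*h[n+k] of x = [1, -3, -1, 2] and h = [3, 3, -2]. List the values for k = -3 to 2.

Both sequences indexed from 0 and zero outside their support.
Lags with overlap: k = -3 to 2.
  r_xh[-3] = x[3]*h[0] = 6
  r_xh[-2] = x[2]*h[0] + x[3]*h[1] = 3
  r_xh[-1] = x[1]*h[0] + x[2]*h[1] + x[3]*h[2] = -16
  r_xh[0] = x[0]*h[0] + x[1]*h[1] + x[2]*h[2] = -4
  r_xh[1] = x[0]*h[1] + x[1]*h[2] = 9
  r_xh[2] = x[0]*h[2] = -2
r_xh = [6, 3, -16, -4, 9, -2] (for k = -3, ..., 2)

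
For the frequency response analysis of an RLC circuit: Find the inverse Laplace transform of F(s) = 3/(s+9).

Standard pair: k/(s+a) <-> k*e^(-at)*u(t)
With k=3, a=9: f(t) = 3*e^(-9t)*u(t)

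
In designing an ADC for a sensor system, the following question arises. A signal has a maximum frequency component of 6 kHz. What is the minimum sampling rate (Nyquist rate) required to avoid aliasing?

By the Nyquist-Shannon sampling theorem,
the minimum sampling rate (Nyquist rate) must be at least 2 * f_max.
Nyquist rate = 2 * 6 kHz = 12 kHz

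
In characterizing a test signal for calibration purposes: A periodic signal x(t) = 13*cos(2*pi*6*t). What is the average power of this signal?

Average power of A*cos(wt) is A^2/2.
P = 13^2 / 2 = 169/2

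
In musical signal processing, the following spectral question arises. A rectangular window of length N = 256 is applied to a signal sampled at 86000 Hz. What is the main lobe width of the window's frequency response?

For a rectangular window of length N,
the main lobe width in frequency is 2*f_s/N.
= 2*86000/256 = 5375/8 Hz
This determines the minimum frequency separation for resolving two sinusoids.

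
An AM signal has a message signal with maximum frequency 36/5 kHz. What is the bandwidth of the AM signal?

In AM (double-sideband), the bandwidth is twice the message frequency.
BW = 2 * f_m = 2 * 36/5 kHz = 72/5 kHz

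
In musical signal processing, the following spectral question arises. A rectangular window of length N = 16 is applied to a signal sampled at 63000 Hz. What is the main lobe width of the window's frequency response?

For a rectangular window of length N,
the main lobe width in frequency is 2*f_s/N.
= 2*63000/16 = 7875 Hz
This determines the minimum frequency separation for resolving two sinusoids.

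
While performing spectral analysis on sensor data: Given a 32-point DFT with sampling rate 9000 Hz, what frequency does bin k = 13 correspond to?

The frequency of DFT bin k is: f_k = k * f_s / N
f_13 = 13 * 9000 / 32 = 14625/4 Hz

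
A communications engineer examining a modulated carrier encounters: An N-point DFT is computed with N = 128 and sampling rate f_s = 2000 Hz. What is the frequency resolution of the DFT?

DFT frequency resolution = f_s / N
= 2000 / 128 = 125/8 Hz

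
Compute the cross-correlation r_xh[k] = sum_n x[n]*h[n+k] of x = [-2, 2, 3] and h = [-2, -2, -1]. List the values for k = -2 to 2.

Both sequences indexed from 0 and zero outside their support.
Lags with overlap: k = -2 to 2.
  r_xh[-2] = x[2]*h[0] = -6
  r_xh[-1] = x[1]*h[0] + x[2]*h[1] = -10
  r_xh[0] = x[0]*h[0] + x[1]*h[1] + x[2]*h[2] = -3
  r_xh[1] = x[0]*h[1] + x[1]*h[2] = 2
  r_xh[2] = x[0]*h[2] = 2
r_xh = [-6, -10, -3, 2, 2] (for k = -2, ..., 2)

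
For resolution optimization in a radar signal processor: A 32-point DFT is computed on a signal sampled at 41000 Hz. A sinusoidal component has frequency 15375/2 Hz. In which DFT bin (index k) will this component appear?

DFT frequency resolution = f_s/N = 41000/32 = 5125/4 Hz
Bin index k = f_signal / resolution = 15375/2 / 5125/4 = 6
The signal frequency 15375/2 Hz falls in DFT bin k = 6.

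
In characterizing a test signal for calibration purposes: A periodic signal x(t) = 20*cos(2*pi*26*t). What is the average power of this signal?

Average power of A*cos(wt) is A^2/2.
P = 20^2 / 2 = 400/2 = 200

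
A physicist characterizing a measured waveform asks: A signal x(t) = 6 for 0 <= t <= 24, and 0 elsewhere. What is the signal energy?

Energy = integral of |x(t)|^2 dt over the signal duration
= 6^2 * 24 = 36 * 24 = 864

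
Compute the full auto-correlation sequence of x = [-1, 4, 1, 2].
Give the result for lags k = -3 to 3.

r_xx[k] = sum_m x[m]*x[m+k], indexed from 0, for k = -3 to 3:
  r_xx[-3] = x[3]*x[0] = -2
  r_xx[-2] = x[2]*x[0] + x[3]*x[1] = 7
  r_xx[-1] = x[1]*x[0] + x[2]*x[1] + x[3]*x[2] = 2
  r_xx[0] = x[0]*x[0] + x[1]*x[1] + x[2]*x[2] + x[3]*x[3] = 22
  r_xx[1] = x[0]*x[1] + x[1]*x[2] + x[2]*x[3] = 2
  r_xx[2] = x[0]*x[2] + x[1]*x[3] = 7
  r_xx[3] = x[0]*x[3] = -2
r_xx = [-2, 7, 2, 22, 2, 7, -2]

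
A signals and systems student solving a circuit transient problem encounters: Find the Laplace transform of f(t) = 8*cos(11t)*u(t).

Standard pair: cos(wt)*u(t) <-> s/(s^2+w^2)
With w = 11: L{8*cos(11t)*u(t)} = 8s/(s^2+121)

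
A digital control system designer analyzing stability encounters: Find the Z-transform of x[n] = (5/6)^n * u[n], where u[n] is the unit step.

The Z-transform of a^n * u[n] is z/(z-a) for |z| > |a|.
Here a = 5/6, so X(z) = z/(z - (5/6)) = 6z/(6z - 5)
ROC: |z| > 5/6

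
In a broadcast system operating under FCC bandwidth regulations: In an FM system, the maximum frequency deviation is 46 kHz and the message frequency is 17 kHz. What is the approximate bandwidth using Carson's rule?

Carson's rule: BW = 2*(delta_f + f_m)
= 2*(46 + 17) kHz = 126 kHz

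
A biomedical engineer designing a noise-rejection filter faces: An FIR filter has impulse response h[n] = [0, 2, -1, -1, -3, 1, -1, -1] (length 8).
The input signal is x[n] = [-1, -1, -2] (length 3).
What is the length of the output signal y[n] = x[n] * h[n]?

For linear convolution, the output length is:
len(y) = len(x) + len(h) - 1 = 3 + 8 - 1 = 10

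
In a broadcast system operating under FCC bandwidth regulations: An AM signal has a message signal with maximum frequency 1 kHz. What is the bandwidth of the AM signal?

In AM (double-sideband), the bandwidth is twice the message frequency.
BW = 2 * f_m = 2 * 1 kHz = 2 kHz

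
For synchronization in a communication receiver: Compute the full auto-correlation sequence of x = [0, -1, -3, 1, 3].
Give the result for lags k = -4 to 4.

r_xx[k] = sum_m x[m]*x[m+k], indexed from 0, for k = -4 to 4:
  r_xx[-4] = x[4]*x[0] = 0
  r_xx[-3] = x[3]*x[0] + x[4]*x[1] = -3
  r_xx[-2] = x[2]*x[0] + x[3]*x[1] + x[4]*x[2] = -10
  r_xx[-1] = x[1]*x[0] + x[2]*x[1] + x[3]*x[2] + x[4]*x[3] = 3
  r_xx[0] = x[0]*x[0] + x[1]*x[1] + x[2]*x[2] + x[3]*x[3] + x[4]*x[4] = 20
  r_xx[1] = x[0]*x[1] + x[1]*x[2] + x[2]*x[3] + x[3]*x[4] = 3
  r_xx[2] = x[0]*x[2] + x[1]*x[3] + x[2]*x[4] = -10
  r_xx[3] = x[0]*x[3] + x[1]*x[4] = -3
  r_xx[4] = x[0]*x[4] = 0
r_xx = [0, -3, -10, 3, 20, 3, -10, -3, 0]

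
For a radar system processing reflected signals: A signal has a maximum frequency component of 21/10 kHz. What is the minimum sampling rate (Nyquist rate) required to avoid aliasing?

By the Nyquist-Shannon sampling theorem,
the minimum sampling rate (Nyquist rate) must be at least 2 * f_max.
Nyquist rate = 2 * 21/10 kHz = 21/5 kHz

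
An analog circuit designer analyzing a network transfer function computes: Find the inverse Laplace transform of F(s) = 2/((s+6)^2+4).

Standard pair: w/((s+a)^2+w^2) <-> e^(-at)*sin(wt)*u(t)
With a=6, w=2: f(t) = e^(-6t)*sin(2t)*u(t)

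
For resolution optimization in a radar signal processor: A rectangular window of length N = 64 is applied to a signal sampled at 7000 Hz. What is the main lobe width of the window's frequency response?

For a rectangular window of length N,
the main lobe width in frequency is 2*f_s/N.
= 2*7000/64 = 875/4 Hz
This determines the minimum frequency separation for resolving two sinusoids.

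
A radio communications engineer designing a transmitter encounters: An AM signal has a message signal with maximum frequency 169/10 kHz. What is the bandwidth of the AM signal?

In AM (double-sideband), the bandwidth is twice the message frequency.
BW = 2 * f_m = 2 * 169/10 kHz = 169/5 kHz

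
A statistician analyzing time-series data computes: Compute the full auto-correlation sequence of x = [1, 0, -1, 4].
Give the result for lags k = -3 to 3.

r_xx[k] = sum_m x[m]*x[m+k], indexed from 0, for k = -3 to 3:
  r_xx[-3] = x[3]*x[0] = 4
  r_xx[-2] = x[2]*x[0] + x[3]*x[1] = -1
  r_xx[-1] = x[1]*x[0] + x[2]*x[1] + x[3]*x[2] = -4
  r_xx[0] = x[0]*x[0] + x[1]*x[1] + x[2]*x[2] + x[3]*x[3] = 18
  r_xx[1] = x[0]*x[1] + x[1]*x[2] + x[2]*x[3] = -4
  r_xx[2] = x[0]*x[2] + x[1]*x[3] = -1
  r_xx[3] = x[0]*x[3] = 4
r_xx = [4, -1, -4, 18, -4, -1, 4]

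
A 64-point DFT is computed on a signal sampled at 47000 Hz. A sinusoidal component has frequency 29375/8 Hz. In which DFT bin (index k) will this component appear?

DFT frequency resolution = f_s/N = 47000/64 = 5875/8 Hz
Bin index k = f_signal / resolution = 29375/8 / 5875/8 = 5
The signal frequency 29375/8 Hz falls in DFT bin k = 5.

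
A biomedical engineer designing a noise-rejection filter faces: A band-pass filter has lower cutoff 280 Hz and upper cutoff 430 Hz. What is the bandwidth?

Bandwidth = f_high - f_low
= 430 Hz - 280 Hz = 150 Hz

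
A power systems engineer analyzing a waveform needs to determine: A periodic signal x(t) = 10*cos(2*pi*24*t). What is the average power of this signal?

Average power of A*cos(wt) is A^2/2.
P = 10^2 / 2 = 100/2 = 50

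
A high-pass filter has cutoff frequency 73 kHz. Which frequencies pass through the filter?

A high-pass filter passes all frequencies above the cutoff frequency 73 kHz and attenuates lower frequencies.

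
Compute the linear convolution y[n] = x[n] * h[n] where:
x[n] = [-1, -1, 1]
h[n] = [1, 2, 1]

y[n] = sum_k x[k]*h[n-k]. Output length = len(x) + len(h) - 1 = 3 + 3 - 1 = 5.
y[0] = -1*1 = -1
y[1] = -1*1 + -1*2 = -3
y[2] = 1*1 + -1*2 + -1*1 = -2
y[3] = 1*2 + -1*1 = 1
y[4] = 1*1 = 1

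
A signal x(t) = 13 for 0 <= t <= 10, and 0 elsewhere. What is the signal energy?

Energy = integral of |x(t)|^2 dt over the signal duration
= 13^2 * 10 = 169 * 10 = 1690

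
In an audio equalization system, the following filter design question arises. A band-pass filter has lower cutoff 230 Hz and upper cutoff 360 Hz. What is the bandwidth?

Bandwidth = f_high - f_low
= 360 Hz - 230 Hz = 130 Hz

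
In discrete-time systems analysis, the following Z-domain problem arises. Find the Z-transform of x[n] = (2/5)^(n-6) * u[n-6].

Time-shifting property: if X(z) = Z{x[n]}, then Z{x[n-d]} = z^(-d) * X(z)
X(z) = z/(z - 2/5) for x[n] = (2/5)^n * u[n]
Z{x[n-6]} = z^(-6) * z/(z - 2/5) = z^(-5)/(z - 2/5)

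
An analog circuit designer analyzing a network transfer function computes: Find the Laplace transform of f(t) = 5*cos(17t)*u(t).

Standard pair: cos(wt)*u(t) <-> s/(s^2+w^2)
With w = 17: L{5*cos(17t)*u(t)} = 5s/(s^2+289)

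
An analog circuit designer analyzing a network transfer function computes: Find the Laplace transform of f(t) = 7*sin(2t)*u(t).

Standard pair: sin(wt)*u(t) <-> w/(s^2+w^2)
With w = 2: L{7*sin(2t)*u(t)} = 14/(s^2+4)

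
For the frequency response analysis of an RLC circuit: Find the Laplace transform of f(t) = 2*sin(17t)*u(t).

Standard pair: sin(wt)*u(t) <-> w/(s^2+w^2)
With w = 17: L{2*sin(17t)*u(t)} = 34/(s^2+289)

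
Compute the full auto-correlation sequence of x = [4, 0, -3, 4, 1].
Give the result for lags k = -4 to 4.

r_xx[k] = sum_m x[m]*x[m+k], indexed from 0, for k = -4 to 4:
  r_xx[-4] = x[4]*x[0] = 4
  r_xx[-3] = x[3]*x[0] + x[4]*x[1] = 16
  r_xx[-2] = x[2]*x[0] + x[3]*x[1] + x[4]*x[2] = -15
  r_xx[-1] = x[1]*x[0] + x[2]*x[1] + x[3]*x[2] + x[4]*x[3] = -8
  r_xx[0] = x[0]*x[0] + x[1]*x[1] + x[2]*x[2] + x[3]*x[3] + x[4]*x[4] = 42
  r_xx[1] = x[0]*x[1] + x[1]*x[2] + x[2]*x[3] + x[3]*x[4] = -8
  r_xx[2] = x[0]*x[2] + x[1]*x[3] + x[2]*x[4] = -15
  r_xx[3] = x[0]*x[3] + x[1]*x[4] = 16
  r_xx[4] = x[0]*x[4] = 4
r_xx = [4, 16, -15, -8, 42, -8, -15, 16, 4]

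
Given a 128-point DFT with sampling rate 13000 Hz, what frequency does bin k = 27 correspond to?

The frequency of DFT bin k is: f_k = k * f_s / N
f_27 = 27 * 13000 / 128 = 43875/16 Hz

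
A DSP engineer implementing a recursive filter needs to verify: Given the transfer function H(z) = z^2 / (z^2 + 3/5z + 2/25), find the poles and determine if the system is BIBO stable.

Poles are roots of the denominator: z^2 + 3/5z + 2/25 = 0.
Quadratic formula: z = [-(3/5) +/- sqrt((3/5)^2 - 4*(2/25))] / 2
Discriminant = 9/25 - 8/25 = 1/25; sqrt = 1/5.
z = (-3/5 +/- 1/5) / 2 => z = -1/5 or z = -2/5.
|p1| = 1/5, |p2| = 2/5.
For BIBO stability, all poles must lie inside the unit circle (|p| < 1).
System is STABLE since both |p| < 1.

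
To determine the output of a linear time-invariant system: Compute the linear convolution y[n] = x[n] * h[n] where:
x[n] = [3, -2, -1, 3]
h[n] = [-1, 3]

y[n] = sum_k x[k]*h[n-k]. Output length = len(x) + len(h) - 1 = 4 + 2 - 1 = 5.
y[0] = 3*-1 = -3
y[1] = -2*-1 + 3*3 = 11
y[2] = -1*-1 + -2*3 = -5
y[3] = 3*-1 + -1*3 = -6
y[4] = 3*3 = 9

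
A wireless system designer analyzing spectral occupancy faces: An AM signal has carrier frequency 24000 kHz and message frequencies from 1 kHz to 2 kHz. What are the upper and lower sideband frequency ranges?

Upper sideband (USB) = fc + [fm_low, fm_high] = 24000 + [1, 2] = [24001, 24002] kHz
Lower sideband (LSB) = fc - [fm_high, fm_low] = 24000 - [2, 1] = [23998, 23999] kHz
Total occupied spectrum: 23998 kHz to 24002 kHz (plus carrier at 24000 kHz)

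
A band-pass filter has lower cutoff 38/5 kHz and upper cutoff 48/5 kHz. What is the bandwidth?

Bandwidth = f_high - f_low
= 48/5 kHz - 38/5 kHz = 2 kHz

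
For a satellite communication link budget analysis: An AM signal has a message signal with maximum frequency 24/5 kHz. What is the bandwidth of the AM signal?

In AM (double-sideband), the bandwidth is twice the message frequency.
BW = 2 * f_m = 2 * 24/5 kHz = 48/5 kHz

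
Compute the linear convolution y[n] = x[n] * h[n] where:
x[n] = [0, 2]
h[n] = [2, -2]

y[n] = sum_k x[k]*h[n-k]. Output length = len(x) + len(h) - 1 = 2 + 2 - 1 = 3.
y[0] = 0*2 = 0
y[1] = 2*2 + 0*-2 = 4
y[2] = 2*-2 = -4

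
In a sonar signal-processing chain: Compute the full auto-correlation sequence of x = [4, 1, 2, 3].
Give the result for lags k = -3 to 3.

r_xx[k] = sum_m x[m]*x[m+k], indexed from 0, for k = -3 to 3:
  r_xx[-3] = x[3]*x[0] = 12
  r_xx[-2] = x[2]*x[0] + x[3]*x[1] = 11
  r_xx[-1] = x[1]*x[0] + x[2]*x[1] + x[3]*x[2] = 12
  r_xx[0] = x[0]*x[0] + x[1]*x[1] + x[2]*x[2] + x[3]*x[3] = 30
  r_xx[1] = x[0]*x[1] + x[1]*x[2] + x[2]*x[3] = 12
  r_xx[2] = x[0]*x[2] + x[1]*x[3] = 11
  r_xx[3] = x[0]*x[3] = 12
r_xx = [12, 11, 12, 30, 12, 11, 12]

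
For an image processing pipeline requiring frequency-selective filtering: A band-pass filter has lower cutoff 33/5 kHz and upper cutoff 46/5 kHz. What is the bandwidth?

Bandwidth = f_high - f_low
= 46/5 kHz - 33/5 kHz = 13/5 kHz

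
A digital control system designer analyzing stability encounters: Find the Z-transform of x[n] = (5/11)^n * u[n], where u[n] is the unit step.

The Z-transform of a^n * u[n] is z/(z-a) for |z| > |a|.
Here a = 5/11, so X(z) = z/(z - (5/11)) = 11z/(11z - 5)
ROC: |z| > 5/11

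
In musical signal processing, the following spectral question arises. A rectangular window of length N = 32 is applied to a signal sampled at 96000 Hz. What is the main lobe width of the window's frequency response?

For a rectangular window of length N,
the main lobe width in frequency is 2*f_s/N.
= 2*96000/32 = 6000 Hz
This determines the minimum frequency separation for resolving two sinusoids.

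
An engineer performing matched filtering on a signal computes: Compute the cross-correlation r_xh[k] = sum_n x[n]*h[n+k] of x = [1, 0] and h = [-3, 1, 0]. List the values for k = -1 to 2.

Both sequences indexed from 0 and zero outside their support.
Lags with overlap: k = -1 to 2.
  r_xh[-1] = x[1]*h[0] = 0
  r_xh[0] = x[0]*h[0] + x[1]*h[1] = -3
  r_xh[1] = x[0]*h[1] + x[1]*h[2] = 1
  r_xh[2] = x[0]*h[2] = 0
r_xh = [0, -3, 1, 0] (for k = -1, ..., 2)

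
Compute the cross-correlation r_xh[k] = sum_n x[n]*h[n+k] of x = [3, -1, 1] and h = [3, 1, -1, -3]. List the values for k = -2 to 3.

Both sequences indexed from 0 and zero outside their support.
Lags with overlap: k = -2 to 3.
  r_xh[-2] = x[2]*h[0] = 3
  r_xh[-1] = x[1]*h[0] + x[2]*h[1] = -2
  r_xh[0] = x[0]*h[0] + x[1]*h[1] + x[2]*h[2] = 7
  r_xh[1] = x[0]*h[1] + x[1]*h[2] + x[2]*h[3] = 1
  r_xh[2] = x[0]*h[2] + x[1]*h[3] = 0
  r_xh[3] = x[0]*h[3] = -9
r_xh = [3, -2, 7, 1, 0, -9] (for k = -2, ..., 3)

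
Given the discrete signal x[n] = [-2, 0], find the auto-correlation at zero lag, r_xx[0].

The auto-correlation at zero lag r_xx[0] equals the signal energy.
r_xx[0] = sum of x[n]^2 = (-2)^2 + 0^2
= 4 + 0 = 4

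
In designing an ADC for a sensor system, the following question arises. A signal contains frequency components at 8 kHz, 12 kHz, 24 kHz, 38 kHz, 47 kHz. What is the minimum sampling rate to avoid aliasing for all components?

The highest frequency component is f_max = 47 kHz.
Nyquist rate = 2 * f_max = 2 * 47 kHz = 94 kHz.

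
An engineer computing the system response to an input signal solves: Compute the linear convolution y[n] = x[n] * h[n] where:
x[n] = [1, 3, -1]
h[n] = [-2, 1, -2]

y[n] = sum_k x[k]*h[n-k]. Output length = len(x) + len(h) - 1 = 3 + 3 - 1 = 5.
y[0] = 1*-2 = -2
y[1] = 3*-2 + 1*1 = -5
y[2] = -1*-2 + 3*1 + 1*-2 = 3
y[3] = -1*1 + 3*-2 = -7
y[4] = -1*-2 = 2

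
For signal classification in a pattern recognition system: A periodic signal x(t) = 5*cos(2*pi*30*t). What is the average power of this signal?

Average power of A*cos(wt) is A^2/2.
P = 5^2 / 2 = 25/2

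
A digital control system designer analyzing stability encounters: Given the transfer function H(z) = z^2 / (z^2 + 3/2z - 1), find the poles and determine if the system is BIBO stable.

Poles are roots of the denominator: z^2 + 3/2z - 1 = 0.
Quadratic formula: z = [-(3/2) +/- sqrt((3/2)^2 - 4*(-1))] / 2
Discriminant = 9/4 + 4 = 25/4; sqrt = 5/2.
z = (-3/2 +/- 5/2) / 2 => z = 1/2 or z = -2.
|p1| = 2, |p2| = 1/2.
For BIBO stability, all poles must lie inside the unit circle (|p| < 1).
System is UNSTABLE since at least one |p| >= 1.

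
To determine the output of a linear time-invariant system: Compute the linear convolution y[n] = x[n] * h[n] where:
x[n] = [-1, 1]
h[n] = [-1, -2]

y[n] = sum_k x[k]*h[n-k]. Output length = len(x) + len(h) - 1 = 2 + 2 - 1 = 3.
y[0] = -1*-1 = 1
y[1] = 1*-1 + -1*-2 = 1
y[2] = 1*-2 = -2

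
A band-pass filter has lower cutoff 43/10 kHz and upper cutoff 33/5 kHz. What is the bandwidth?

Bandwidth = f_high - f_low
= 33/5 kHz - 43/10 kHz = 23/10 kHz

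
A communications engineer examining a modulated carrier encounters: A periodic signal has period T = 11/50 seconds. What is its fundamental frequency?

The fundamental frequency is the reciprocal of the period.
f = 1/T = 1/(11/50) = 50/11 Hz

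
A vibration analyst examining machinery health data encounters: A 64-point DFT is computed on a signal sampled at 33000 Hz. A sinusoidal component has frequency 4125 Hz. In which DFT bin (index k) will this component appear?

DFT frequency resolution = f_s/N = 33000/64 = 4125/8 Hz
Bin index k = f_signal / resolution = 4125 / 4125/8 = 8
The signal frequency 4125 Hz falls in DFT bin k = 8.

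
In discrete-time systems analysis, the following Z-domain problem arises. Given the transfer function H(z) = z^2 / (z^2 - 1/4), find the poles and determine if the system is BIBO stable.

Poles are roots of the denominator: z^2 - 1/4 = 0.
Quadratic formula: z = [-(0) +/- sqrt((0)^2 - 4*(-1/4))] / 2
Discriminant = 0 + 1 = 1; sqrt = 1.
z = (0 +/- 1) / 2 => z = 1/2 or z = -1/2.
|p1| = 1/2, |p2| = 1/2.
For BIBO stability, all poles must lie inside the unit circle (|p| < 1).
System is STABLE since both |p| < 1.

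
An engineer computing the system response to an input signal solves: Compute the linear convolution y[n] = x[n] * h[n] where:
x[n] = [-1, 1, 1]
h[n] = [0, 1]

y[n] = sum_k x[k]*h[n-k]. Output length = len(x) + len(h) - 1 = 3 + 2 - 1 = 4.
y[0] = -1*0 = 0
y[1] = 1*0 + -1*1 = -1
y[2] = 1*0 + 1*1 = 1
y[3] = 1*1 = 1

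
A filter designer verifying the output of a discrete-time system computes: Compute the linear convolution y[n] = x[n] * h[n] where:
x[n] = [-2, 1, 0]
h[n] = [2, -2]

y[n] = sum_k x[k]*h[n-k]. Output length = len(x) + len(h) - 1 = 3 + 2 - 1 = 4.
y[0] = -2*2 = -4
y[1] = 1*2 + -2*-2 = 6
y[2] = 0*2 + 1*-2 = -2
y[3] = 0*-2 = 0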